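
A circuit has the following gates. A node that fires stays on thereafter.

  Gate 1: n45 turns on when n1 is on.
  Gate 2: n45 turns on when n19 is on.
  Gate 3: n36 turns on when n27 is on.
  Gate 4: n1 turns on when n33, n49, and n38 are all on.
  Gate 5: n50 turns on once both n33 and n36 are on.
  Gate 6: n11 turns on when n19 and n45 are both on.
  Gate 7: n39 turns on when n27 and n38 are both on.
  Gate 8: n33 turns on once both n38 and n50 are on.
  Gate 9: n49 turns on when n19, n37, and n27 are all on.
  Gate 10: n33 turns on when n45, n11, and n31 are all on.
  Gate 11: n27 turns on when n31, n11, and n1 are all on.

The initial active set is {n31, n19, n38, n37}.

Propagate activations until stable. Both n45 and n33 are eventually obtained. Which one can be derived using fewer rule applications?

n45

n45: Gate 2: n19 on → n45 on. [1 rule application]
n33: Gate 2: n19 on → n45 on. n19 and n45 are on, so n11 turns on (Gate 6). n45, n11, and n31 are on, so n33 turns on (Gate 10). [3 rule applications]
n45 needs fewer.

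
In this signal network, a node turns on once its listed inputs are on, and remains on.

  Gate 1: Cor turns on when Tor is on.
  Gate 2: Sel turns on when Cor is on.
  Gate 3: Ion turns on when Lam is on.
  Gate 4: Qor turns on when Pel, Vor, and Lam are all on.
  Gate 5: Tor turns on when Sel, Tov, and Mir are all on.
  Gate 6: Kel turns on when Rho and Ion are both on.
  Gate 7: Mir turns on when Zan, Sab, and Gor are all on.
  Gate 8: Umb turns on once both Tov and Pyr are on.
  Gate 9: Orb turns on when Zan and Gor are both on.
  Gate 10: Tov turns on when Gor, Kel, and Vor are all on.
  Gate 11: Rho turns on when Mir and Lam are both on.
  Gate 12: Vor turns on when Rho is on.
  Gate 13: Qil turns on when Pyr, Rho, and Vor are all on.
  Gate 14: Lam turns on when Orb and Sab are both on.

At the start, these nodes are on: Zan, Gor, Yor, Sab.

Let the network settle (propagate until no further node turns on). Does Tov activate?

Zan, Sab, and Gor are on, so Mir turns on (Gate 7).
Zan and Gor are on, so Orb turns on (Gate 9).
Gate 14: Orb and Sab on → Lam on.
Lam is on, so Ion turns on (Gate 3).
Gate 11: Mir and Lam on → Rho on.
Gate 12: Rho on → Vor on.
Rho and Ion are on, so Kel turns on (Gate 6).
Gate 10: Gor, Kel, and Vor on → Tov on.

Yes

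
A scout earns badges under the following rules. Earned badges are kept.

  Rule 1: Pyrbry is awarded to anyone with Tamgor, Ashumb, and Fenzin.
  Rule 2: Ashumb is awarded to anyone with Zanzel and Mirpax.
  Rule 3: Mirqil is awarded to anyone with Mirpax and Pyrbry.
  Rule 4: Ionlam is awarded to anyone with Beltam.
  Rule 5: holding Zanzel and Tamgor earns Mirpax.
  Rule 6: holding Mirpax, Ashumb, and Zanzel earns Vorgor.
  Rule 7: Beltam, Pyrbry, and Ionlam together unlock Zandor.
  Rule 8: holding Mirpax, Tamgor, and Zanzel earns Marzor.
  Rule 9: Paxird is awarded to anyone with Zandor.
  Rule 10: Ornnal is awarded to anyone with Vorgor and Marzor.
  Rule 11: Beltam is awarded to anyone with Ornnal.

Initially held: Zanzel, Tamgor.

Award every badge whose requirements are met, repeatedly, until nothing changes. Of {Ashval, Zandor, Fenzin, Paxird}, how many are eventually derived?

No rule produces Ashval, and it is not given.
Zandor would need Beltam, Pyrbry, and Ionlam (Rule 7), but Pyrbry is never earned.
No rule produces Fenzin, and it is not given.
Paxird would need Zandor (Rule 9), but Zandor is never earned.
None of the 4 are reached.

0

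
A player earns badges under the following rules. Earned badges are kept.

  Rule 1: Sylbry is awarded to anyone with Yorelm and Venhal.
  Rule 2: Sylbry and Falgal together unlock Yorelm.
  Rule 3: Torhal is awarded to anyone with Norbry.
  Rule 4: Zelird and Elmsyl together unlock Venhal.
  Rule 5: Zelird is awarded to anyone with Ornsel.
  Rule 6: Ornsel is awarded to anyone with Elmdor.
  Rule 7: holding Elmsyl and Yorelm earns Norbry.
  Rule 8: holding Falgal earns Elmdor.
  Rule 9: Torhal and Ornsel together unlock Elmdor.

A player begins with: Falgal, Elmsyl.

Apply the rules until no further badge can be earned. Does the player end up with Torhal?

No

Torhal would need Norbry (Rule 3), but Norbry is never earned.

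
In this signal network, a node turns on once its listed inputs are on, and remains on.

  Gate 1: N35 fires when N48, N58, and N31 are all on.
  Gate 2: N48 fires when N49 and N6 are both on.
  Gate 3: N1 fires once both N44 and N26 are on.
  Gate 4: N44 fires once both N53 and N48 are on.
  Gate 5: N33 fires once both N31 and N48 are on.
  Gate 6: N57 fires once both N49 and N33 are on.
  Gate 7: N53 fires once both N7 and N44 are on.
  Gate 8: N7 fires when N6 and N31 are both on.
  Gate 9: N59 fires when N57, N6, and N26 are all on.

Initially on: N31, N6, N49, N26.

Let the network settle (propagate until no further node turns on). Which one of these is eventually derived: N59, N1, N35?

N59

N49 and N6 are on, so N48 fires (Gate 2).
Gate 5: N31 and N48 on → N33 on.
Gate 6: N49 and N33 on → N57 on.
Gate 9: N57, N6, and N26 on → N59 on.
N35 would need N48, N58, and N31 (Gate 1), but N58 never turns on. N1 would need N44 and N26 (Gate 3), but N44 never turns on.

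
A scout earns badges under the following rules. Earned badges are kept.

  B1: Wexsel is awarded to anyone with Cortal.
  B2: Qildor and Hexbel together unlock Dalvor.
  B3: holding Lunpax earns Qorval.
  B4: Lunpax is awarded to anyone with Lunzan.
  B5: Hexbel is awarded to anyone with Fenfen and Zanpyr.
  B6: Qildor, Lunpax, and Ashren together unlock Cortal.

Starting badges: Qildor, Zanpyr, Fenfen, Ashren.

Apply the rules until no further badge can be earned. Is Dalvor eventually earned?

Yes

With Fenfen and Zanpyr, Hexbel is earned (B5).
With Qildor and Hexbel, Dalvor is earned (B2).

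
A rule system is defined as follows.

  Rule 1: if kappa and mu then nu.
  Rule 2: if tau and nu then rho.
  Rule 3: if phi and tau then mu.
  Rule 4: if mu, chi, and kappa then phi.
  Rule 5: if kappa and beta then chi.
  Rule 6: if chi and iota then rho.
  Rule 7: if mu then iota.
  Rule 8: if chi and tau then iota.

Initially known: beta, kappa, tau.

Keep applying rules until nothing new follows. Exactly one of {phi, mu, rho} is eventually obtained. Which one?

rho

kappa and beta hold, so chi follows (Rule 5).
From chi and tau, Rule 8 gives iota.
chi and iota hold, so rho follows (Rule 6).
mu would need phi and tau (Rule 3), but phi is never established. phi would need mu, chi, and kappa (Rule 4), but mu is never established.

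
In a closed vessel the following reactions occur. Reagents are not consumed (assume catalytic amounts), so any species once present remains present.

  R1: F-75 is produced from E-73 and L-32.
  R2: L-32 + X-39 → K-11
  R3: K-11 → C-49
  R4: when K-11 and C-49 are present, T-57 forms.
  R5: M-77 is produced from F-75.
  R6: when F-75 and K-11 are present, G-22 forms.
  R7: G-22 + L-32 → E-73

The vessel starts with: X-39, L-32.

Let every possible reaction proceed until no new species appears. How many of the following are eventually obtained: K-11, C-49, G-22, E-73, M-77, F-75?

2

L-32 and X-39 present → K-11 forms (R2).
K-11 present → C-49 forms (R3).
K-11: reached.
C-49: reached.
G-22 would need F-75 and K-11 (R6), but F-75 never forms.
E-73 would need G-22 and L-32 (R7), but G-22 never forms.
M-77 would need F-75 (R5), but F-75 never forms.
F-75 would need E-73 and L-32 (R1), but E-73 never forms.
Reached: K-11 and C-49 — 2 of the 6.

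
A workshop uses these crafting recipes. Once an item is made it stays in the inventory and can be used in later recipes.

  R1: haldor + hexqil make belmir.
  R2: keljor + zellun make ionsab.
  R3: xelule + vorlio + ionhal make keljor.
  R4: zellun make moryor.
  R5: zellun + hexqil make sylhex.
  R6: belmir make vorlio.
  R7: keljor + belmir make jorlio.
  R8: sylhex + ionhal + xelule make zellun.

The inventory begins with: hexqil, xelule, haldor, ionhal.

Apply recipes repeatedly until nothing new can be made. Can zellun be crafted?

No

zellun would need sylhex, ionhal, and xelule (R8), but sylhex is never obtained.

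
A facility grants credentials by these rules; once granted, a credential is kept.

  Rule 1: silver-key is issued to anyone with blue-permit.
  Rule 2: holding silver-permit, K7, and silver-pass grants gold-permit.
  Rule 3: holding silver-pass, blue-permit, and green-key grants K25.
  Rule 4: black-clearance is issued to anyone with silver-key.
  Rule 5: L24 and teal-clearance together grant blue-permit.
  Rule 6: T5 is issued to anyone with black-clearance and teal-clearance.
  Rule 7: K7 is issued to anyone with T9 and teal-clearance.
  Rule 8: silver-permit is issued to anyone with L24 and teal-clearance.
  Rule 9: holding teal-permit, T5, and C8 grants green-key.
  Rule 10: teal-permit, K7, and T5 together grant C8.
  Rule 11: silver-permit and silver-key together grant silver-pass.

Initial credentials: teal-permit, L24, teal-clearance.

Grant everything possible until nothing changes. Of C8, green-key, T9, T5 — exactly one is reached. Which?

Holding L24 and teal-clearance grants blue-permit (Rule 5).
Holding blue-permit grants silver-key (Rule 1).
Holding silver-key grants black-clearance (Rule 4).
Holding black-clearance and teal-clearance grants T5 (Rule 6).
No rule produces T9, and it is not given. C8 would need teal-permit, K7, and T5 (Rule 10), but K7 is never granted. green-key would need teal-permit, T5, and C8 (Rule 9), but C8 is never granted.

T5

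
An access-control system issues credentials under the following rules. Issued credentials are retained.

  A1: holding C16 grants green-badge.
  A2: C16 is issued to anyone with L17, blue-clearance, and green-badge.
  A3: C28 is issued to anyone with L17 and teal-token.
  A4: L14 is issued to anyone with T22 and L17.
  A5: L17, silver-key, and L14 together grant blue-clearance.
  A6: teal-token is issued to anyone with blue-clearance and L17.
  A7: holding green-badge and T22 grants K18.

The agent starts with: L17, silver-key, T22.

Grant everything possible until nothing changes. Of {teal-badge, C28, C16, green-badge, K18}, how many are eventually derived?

Holding T22 and L17 grants L14 (A4).
Holding L17, silver-key, and L14 grants blue-clearance (A5).
Holding blue-clearance and L17 grants teal-token (A6).
Holding L17 and teal-token grants C28 (A3).
No rule produces teal-badge, and it is not given.
C28: reached.
C16 would need L17, blue-clearance, and green-badge (A2), but green-badge is never granted.
green-badge would need C16 (A1), but C16 is never granted.
K18 would need green-badge and T22 (A7), but green-badge is never granted.
Reached: C28 — 1 of the 5.

1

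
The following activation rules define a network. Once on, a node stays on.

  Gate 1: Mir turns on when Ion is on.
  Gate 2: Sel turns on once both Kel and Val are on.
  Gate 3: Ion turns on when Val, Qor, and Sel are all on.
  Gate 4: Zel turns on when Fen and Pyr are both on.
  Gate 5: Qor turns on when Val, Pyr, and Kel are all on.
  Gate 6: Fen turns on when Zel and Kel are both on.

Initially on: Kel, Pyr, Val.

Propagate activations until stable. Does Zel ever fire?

Zel would need Fen and Pyr (Gate 4), but Fen never turns on.

No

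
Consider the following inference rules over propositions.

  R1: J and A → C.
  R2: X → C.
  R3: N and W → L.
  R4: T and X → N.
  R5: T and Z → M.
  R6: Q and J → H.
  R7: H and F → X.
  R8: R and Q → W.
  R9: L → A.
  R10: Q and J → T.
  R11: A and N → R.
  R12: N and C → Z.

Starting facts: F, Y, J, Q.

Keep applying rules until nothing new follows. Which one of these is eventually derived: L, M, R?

M

Q and J hold, so T follows (R10).
Q and J hold, so H follows (R6).
H and F hold, so X follows (R7).
From T and X, R4 gives N.
From X, R2 gives C.
N and C hold, so Z follows (R12).
From T and Z, R5 gives M.
R would need A and N (R11), but A is never established. L would need N and W (R3), but W is never established.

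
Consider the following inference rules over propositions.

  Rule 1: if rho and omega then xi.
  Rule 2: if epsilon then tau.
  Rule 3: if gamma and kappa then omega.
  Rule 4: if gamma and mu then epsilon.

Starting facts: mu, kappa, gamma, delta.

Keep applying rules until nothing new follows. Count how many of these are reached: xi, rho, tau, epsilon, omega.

gamma and mu hold, so epsilon follows (Rule 4).
From gamma and kappa, Rule 3 gives omega.
epsilon holds, so tau follows (Rule 2).
xi would need rho and omega (Rule 1), but rho is never established.
No rule produces rho, and it is not given.
tau: reached.
epsilon: reached.
omega: reached.
Reached: tau, epsilon, and omega — 3 of the 5.

3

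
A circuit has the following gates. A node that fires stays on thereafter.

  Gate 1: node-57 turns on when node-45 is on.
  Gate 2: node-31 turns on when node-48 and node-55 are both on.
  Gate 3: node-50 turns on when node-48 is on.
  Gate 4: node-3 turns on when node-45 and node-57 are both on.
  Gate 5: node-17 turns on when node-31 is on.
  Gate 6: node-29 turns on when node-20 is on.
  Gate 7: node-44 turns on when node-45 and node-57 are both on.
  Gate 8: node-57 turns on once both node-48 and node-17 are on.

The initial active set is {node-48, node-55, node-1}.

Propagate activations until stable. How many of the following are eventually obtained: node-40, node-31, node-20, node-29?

Gate 2: node-48 and node-55 on → node-31 on.
No rule produces node-40, and it is not given.
node-31: reached.
No rule produces node-20, and it is not given.
node-29 would need node-20 (Gate 6), but node-20 never turns on.
Reached: node-31 — 1 of the 4.

1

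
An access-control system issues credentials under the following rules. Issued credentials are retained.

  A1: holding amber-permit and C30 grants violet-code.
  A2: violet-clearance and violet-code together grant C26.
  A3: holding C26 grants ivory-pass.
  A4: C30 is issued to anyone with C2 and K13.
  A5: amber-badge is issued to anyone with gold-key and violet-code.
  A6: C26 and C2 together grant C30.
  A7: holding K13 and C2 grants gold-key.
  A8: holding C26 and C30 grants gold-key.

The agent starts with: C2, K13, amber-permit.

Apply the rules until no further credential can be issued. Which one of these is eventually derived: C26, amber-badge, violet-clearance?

Holding K13 and C2 grants gold-key (A7).
Holding C2 and K13 grants C30 (A4).
Holding amber-permit and C30 grants violet-code (A1).
Holding gold-key and violet-code grants amber-badge (A5).
No rule produces violet-clearance, and it is not given. C26 would need violet-clearance and violet-code (A2), but violet-clearance is never granted.

amber-badge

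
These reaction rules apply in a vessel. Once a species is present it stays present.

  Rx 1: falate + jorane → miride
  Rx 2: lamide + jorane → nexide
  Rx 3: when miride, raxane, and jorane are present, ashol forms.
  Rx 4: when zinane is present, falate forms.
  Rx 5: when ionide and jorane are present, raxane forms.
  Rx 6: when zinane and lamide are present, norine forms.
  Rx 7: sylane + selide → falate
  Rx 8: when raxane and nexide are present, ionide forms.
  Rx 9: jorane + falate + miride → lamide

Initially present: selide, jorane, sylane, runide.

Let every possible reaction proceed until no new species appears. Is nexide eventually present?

Yes

sylane and selide present → falate forms (Rx 7).
falate and jorane present → miride forms (Rx 1).
jorane, falate, and miride present → lamide forms (Rx 9).
lamide and jorane present → nexide forms (Rx 2).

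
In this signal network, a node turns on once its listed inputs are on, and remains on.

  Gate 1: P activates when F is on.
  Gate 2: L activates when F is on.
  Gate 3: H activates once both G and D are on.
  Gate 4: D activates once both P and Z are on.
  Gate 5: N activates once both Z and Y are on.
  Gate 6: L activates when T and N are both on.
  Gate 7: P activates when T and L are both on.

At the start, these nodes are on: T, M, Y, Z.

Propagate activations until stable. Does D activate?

Yes

Gate 5: Z and Y on → N on.
Gate 6: T and N on → L on.
Gate 7: T and L on → P on.
P and Z are on, so D activates (Gate 4).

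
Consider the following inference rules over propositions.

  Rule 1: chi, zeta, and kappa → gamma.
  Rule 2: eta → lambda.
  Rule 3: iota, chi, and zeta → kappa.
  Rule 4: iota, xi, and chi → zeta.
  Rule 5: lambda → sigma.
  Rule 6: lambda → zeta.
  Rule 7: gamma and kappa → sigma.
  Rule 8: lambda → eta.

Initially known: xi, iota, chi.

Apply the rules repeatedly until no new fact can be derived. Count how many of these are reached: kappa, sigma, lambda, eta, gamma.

3

From iota, xi, and chi, Rule 4 gives zeta.
From iota, chi, and zeta, Rule 3 gives kappa.
From chi, zeta, and kappa, Rule 1 gives gamma.
From gamma and kappa, Rule 7 gives sigma.
kappa: reached.
sigma: reached.
lambda would need eta (Rule 2), but eta is never established.
eta would need lambda (Rule 8), but lambda is never established.
gamma: reached.
Reached: kappa, sigma, and gamma — 3 of the 5.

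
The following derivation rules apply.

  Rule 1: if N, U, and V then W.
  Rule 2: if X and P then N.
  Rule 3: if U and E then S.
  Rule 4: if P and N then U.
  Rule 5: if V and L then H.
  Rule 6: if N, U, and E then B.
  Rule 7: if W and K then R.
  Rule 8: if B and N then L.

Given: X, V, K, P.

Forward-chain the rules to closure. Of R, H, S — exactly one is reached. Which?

X and P hold, so N follows (Rule 2).
From P and N, Rule 4 gives U.
N, U, and V hold, so W follows (Rule 1).
From W and K, Rule 7 gives R.
S would need U and E (Rule 3), but E is never established. H would need V and L (Rule 5), but L is never established.

R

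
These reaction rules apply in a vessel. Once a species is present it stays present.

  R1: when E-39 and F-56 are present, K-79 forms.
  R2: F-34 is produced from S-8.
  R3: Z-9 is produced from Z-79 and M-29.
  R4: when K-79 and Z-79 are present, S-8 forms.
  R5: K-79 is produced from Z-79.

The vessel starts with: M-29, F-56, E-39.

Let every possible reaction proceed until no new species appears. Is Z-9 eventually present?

No

Z-9 would need Z-79 and M-29 (R3), but Z-79 never forms.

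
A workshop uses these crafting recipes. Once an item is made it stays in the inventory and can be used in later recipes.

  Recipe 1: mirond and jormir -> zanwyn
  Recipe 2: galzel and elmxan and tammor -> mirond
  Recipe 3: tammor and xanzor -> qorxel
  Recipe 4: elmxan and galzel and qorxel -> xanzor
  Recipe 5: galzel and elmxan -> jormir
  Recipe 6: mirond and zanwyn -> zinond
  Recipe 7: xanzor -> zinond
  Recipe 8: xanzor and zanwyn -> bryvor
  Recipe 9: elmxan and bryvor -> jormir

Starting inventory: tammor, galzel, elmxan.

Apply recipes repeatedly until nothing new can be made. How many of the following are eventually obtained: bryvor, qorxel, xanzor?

bryvor would need xanzor and zanwyn (Recipe 8), but xanzor is never obtained.
qorxel would need tammor and xanzor (Recipe 3), but xanzor is never obtained.
xanzor would need elmxan, galzel, and qorxel (Recipe 4), but qorxel is never obtained.
None of the 3 are reached.

0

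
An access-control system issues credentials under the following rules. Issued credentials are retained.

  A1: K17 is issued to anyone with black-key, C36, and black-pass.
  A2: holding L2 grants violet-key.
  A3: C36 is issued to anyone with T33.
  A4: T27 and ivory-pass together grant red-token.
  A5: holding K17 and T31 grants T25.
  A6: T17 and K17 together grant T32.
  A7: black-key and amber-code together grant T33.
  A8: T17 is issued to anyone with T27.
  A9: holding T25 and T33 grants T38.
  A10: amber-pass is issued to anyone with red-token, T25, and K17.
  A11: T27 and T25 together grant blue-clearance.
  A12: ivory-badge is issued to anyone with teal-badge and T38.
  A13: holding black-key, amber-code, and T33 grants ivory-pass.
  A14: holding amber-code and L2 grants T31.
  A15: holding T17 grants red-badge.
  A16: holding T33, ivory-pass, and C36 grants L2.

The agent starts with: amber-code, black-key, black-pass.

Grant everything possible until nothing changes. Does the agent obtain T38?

Holding black-key and amber-code grants T33 (A7).
Holding black-key, amber-code, and T33 grants ivory-pass (A13).
Holding T33 grants C36 (A3).
Holding black-key, C36, and black-pass grants K17 (A1).
Holding T33, ivory-pass, and C36 grants L2 (A16).
Holding amber-code and L2 grants T31 (A14).
Holding K17 and T31 grants T25 (A5).
Holding T25 and T33 grants T38 (A9).

Yes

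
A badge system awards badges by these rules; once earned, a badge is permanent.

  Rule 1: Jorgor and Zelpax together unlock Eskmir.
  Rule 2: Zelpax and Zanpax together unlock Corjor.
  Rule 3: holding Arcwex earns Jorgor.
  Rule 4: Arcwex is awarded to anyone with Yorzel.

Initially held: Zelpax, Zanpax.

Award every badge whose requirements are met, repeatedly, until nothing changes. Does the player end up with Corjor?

With Zelpax and Zanpax, Corjor is earned (Rule 2).

Yes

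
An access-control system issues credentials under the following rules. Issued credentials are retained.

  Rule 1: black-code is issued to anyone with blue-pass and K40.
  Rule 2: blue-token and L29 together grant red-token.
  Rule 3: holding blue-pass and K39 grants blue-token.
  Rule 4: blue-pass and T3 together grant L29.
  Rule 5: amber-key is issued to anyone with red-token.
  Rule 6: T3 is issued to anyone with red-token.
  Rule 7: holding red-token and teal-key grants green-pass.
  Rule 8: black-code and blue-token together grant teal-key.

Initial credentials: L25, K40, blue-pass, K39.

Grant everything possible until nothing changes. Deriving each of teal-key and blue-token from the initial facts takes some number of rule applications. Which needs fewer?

blue-token

blue-token: Holding blue-pass and K39 grants blue-token (Rule 3). [1 rule application]
teal-key: Holding blue-pass and K40 grants black-code (Rule 1). Holding blue-pass and K39 grants blue-token (Rule 3). Holding black-code and blue-token grants teal-key (Rule 8). [3 rule applications]
blue-token needs fewer.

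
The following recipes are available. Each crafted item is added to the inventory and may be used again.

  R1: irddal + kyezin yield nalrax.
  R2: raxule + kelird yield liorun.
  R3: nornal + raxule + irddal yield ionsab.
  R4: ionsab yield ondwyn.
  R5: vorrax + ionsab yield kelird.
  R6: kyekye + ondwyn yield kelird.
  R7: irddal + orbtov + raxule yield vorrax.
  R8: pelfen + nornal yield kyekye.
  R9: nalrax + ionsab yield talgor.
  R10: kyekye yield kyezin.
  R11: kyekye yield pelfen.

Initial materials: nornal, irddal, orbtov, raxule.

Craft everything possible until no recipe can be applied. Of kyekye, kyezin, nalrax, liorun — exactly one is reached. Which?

liorun

Using R7, irddal, orbtov, and raxule make vorrax.
nornal + raxule + irddal → ionsab (R3).
vorrax + ionsab → kelird (R5).
raxule + kelird → liorun (R2).
nalrax would need irddal and kyezin (R1), but kyezin is never obtained. kyezin would need kyekye (R10), but kyekye is never obtained. kyekye would need pelfen and nornal (R8), but pelfen is never obtained.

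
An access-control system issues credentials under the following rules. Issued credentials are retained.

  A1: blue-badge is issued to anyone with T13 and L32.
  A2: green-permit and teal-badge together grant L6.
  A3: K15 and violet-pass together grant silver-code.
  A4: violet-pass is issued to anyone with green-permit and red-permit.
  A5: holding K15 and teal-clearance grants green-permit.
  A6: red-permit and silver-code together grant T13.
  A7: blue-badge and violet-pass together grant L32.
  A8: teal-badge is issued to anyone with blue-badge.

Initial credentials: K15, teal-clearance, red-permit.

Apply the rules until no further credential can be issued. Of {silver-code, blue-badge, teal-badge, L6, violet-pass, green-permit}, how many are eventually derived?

3

Holding K15 and teal-clearance grants green-permit (A5).
Holding green-permit and red-permit grants violet-pass (A4).
Holding K15 and violet-pass grants silver-code (A3).
silver-code: reached.
blue-badge would need T13 and L32 (A1), but L32 is never granted.
teal-badge would need blue-badge (A8), but blue-badge is never granted.
L6 would need green-permit and teal-badge (A2), but teal-badge is never granted.
violet-pass: reached.
green-permit: reached.
Reached: silver-code, violet-pass, and green-permit — 3 of the 6.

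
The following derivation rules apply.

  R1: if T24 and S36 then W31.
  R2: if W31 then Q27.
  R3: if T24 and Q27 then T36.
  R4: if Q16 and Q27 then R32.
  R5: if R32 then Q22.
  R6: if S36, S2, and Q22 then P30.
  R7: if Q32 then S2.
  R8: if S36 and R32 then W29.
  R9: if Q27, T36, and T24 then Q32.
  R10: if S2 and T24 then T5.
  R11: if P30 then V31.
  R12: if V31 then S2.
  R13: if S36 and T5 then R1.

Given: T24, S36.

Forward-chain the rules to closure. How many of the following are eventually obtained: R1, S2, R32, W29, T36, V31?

T24 and S36 hold, so W31 follows (R1).
W31 holds, so Q27 follows (R2).
T24 and Q27 hold, so T36 follows (R3).
From Q27, T36, and T24, R9 gives Q32.
From Q32, R7 gives S2.
S2 and T24 hold, so T5 follows (R10).
S36 and T5 hold, so R1 follows (R13).
R1: reached.
S2: reached.
R32 would need Q16 and Q27 (R4), but Q16 is never established.
W29 would need S36 and R32 (R8), but R32 is never established.
T36: reached.
V31 would need P30 (R11), but P30 is never established.
Reached: R1, S2, and T36 — 3 of the 6.

3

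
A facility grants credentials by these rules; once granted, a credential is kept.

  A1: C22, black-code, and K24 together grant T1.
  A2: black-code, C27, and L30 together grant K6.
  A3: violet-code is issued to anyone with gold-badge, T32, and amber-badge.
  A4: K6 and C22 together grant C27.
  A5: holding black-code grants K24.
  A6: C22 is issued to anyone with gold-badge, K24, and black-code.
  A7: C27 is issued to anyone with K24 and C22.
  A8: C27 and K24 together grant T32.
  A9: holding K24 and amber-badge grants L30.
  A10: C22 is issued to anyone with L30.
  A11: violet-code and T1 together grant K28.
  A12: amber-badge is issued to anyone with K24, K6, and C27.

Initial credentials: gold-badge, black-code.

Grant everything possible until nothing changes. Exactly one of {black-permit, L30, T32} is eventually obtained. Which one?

T32

Holding black-code grants K24 (A5).
Holding gold-badge, K24, and black-code grants C22 (A6).
Holding K24 and C22 grants C27 (A7).
Holding C27 and K24 grants T32 (A8).
No rule produces black-permit, and it is not given. L30 would need K24 and amber-badge (A9), but amber-badge is never granted.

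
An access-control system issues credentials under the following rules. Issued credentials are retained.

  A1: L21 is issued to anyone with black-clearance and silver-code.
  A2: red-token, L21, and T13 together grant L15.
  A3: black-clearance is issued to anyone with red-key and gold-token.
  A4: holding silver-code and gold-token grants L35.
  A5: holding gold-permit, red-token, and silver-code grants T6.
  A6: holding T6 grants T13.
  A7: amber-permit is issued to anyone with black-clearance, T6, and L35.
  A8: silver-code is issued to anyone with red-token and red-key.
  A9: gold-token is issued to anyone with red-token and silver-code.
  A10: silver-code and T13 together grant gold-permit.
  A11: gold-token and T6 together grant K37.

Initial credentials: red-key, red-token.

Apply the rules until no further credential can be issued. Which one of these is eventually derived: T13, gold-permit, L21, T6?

Holding red-token and red-key grants silver-code (A8).
Holding red-token and silver-code grants gold-token (A9).
Holding red-key and gold-token grants black-clearance (A3).
Holding black-clearance and silver-code grants L21 (A1).
gold-permit would need silver-code and T13 (A10), but T13 is never granted. T6 would need gold-permit, red-token, and silver-code (A5), but gold-permit is never granted. T13 would need T6 (A6), but T6 is never granted.

L21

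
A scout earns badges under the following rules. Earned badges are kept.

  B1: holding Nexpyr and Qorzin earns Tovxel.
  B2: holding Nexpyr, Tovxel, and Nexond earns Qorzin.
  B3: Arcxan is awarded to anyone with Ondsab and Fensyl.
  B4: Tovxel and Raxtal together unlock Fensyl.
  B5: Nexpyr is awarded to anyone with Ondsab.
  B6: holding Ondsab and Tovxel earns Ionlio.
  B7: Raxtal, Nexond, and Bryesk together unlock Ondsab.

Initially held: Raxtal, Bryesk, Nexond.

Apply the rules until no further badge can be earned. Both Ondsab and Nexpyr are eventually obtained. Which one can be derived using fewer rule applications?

Ondsab: With Raxtal, Nexond, and Bryesk, Ondsab is earned (B7). [1 rule application]
Nexpyr: With Raxtal, Nexond, and Bryesk, Ondsab is earned (B7). With Ondsab, Nexpyr is earned (B5). [2 rule applications]
Ondsab needs fewer.

Ondsab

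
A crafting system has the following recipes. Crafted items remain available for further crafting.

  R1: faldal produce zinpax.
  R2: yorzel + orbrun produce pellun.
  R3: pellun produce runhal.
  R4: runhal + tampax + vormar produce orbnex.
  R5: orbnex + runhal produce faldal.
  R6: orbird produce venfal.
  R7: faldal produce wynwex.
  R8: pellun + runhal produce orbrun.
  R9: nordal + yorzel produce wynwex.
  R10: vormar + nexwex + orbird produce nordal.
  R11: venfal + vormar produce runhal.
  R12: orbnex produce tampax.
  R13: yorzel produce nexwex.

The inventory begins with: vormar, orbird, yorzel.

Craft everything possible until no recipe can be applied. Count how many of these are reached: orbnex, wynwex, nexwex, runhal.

orbird → venfal (R6).
yorzel → nexwex (R13).
Using R11, venfal and vormar make runhal.
Using R10, vormar, nexwex, and orbird make nordal.
nordal + yorzel → wynwex (R9).
orbnex would need runhal, tampax, and vormar (R4), but tampax is never obtained.
wynwex: reached.
nexwex: reached.
runhal: reached.
Reached: wynwex, nexwex, and runhal — 3 of the 4.

3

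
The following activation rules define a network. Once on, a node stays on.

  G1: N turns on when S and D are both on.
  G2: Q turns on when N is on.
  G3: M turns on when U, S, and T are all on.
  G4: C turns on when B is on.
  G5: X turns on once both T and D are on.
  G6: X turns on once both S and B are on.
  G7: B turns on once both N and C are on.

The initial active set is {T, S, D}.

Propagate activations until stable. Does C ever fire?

C would need B (G4), but B never turns on.

No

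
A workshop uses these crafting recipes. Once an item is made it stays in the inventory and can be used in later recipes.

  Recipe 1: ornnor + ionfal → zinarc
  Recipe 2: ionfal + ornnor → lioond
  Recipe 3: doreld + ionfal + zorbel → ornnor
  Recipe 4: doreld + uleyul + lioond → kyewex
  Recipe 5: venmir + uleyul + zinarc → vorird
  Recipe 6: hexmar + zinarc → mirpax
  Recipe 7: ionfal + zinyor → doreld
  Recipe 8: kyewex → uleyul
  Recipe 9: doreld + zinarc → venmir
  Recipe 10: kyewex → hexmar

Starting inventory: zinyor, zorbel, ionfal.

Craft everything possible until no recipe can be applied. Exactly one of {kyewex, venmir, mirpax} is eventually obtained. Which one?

Using Recipe 7, ionfal and zinyor make doreld.
doreld + ionfal + zorbel → ornnor (Recipe 3).
Using Recipe 1, ornnor and ionfal make zinarc.
Using Recipe 9, doreld and zinarc make venmir.
kyewex would need doreld, uleyul, and lioond (Recipe 4), but uleyul is never obtained. mirpax would need hexmar and zinarc (Recipe 6), but hexmar is never obtained.

venmir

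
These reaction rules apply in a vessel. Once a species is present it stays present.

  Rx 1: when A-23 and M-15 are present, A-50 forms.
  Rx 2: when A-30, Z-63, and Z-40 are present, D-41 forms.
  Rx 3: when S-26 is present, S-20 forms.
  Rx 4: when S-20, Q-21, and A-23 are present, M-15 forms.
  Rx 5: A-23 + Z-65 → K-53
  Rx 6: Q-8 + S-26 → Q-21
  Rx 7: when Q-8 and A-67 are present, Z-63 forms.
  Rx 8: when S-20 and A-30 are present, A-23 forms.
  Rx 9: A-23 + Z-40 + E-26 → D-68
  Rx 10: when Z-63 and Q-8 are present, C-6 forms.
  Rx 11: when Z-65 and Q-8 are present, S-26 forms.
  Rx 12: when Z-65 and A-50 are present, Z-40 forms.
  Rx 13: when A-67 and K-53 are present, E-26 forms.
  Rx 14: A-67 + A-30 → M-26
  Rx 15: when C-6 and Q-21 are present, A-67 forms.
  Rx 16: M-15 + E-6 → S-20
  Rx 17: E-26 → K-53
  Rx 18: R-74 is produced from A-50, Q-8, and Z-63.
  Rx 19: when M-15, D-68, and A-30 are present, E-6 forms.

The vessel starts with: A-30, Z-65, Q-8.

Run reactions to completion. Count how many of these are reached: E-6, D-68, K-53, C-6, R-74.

Z-65 and Q-8 present → S-26 forms (Rx 11).
S-26 present → S-20 forms (Rx 3).
S-20 and A-30 present → A-23 forms (Rx 8).
A-23 and Z-65 present → K-53 forms (Rx 5).
E-6 would need M-15, D-68, and A-30 (Rx 19), but D-68 never forms.
D-68 would need A-23, Z-40, and E-26 (Rx 9), but E-26 never forms.
K-53: reached.
C-6 would need Z-63 and Q-8 (Rx 10), but Z-63 never forms.
R-74 would need A-50, Q-8, and Z-63 (Rx 18), but Z-63 never forms.
Reached: K-53 — 1 of the 5.

1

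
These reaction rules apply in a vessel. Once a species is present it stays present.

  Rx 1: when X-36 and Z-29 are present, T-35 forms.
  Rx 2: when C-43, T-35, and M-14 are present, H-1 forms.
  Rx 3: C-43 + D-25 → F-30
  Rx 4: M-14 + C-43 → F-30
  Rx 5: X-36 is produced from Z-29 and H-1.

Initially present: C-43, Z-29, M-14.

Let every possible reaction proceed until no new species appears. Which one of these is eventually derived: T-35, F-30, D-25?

F-30

M-14 and C-43 present → F-30 forms (Rx 4).
T-35 would need X-36 and Z-29 (Rx 1), but X-36 never forms. No rule produces D-25, and it is not given.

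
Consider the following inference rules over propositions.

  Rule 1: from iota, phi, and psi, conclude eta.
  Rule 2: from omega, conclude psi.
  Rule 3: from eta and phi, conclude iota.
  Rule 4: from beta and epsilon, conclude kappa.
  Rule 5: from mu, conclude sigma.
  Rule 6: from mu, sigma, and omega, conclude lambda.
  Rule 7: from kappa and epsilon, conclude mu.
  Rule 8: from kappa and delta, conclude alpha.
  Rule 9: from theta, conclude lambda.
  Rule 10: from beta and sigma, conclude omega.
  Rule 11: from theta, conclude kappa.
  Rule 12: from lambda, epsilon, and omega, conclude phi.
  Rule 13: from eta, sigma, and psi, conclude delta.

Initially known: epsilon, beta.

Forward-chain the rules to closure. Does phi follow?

beta and epsilon hold, so kappa follows (Rule 4).
kappa and epsilon hold, so mu follows (Rule 7).
From mu, Rule 5 gives sigma.
From beta and sigma, Rule 10 gives omega.
From mu, sigma, and omega, Rule 6 gives lambda.
lambda, epsilon, and omega hold, so phi follows (Rule 12).

Yes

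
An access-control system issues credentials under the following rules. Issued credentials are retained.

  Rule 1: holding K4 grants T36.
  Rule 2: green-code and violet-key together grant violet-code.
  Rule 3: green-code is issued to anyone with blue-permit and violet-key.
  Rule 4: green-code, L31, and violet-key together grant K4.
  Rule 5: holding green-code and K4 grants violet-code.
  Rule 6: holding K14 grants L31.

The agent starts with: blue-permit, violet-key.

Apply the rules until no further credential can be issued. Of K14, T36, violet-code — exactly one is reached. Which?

violet-code

Holding blue-permit and violet-key grants green-code (Rule 3).
Holding green-code and violet-key grants violet-code (Rule 2).
T36 would need K4 (Rule 1), but K4 is never granted. No rule produces K14, and it is not given.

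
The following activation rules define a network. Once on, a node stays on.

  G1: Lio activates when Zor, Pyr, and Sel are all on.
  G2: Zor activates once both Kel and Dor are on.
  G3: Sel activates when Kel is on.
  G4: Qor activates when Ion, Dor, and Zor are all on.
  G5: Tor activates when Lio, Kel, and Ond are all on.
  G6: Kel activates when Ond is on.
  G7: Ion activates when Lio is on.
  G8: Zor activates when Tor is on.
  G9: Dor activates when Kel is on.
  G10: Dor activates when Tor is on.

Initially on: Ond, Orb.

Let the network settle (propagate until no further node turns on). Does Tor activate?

No

Tor would need Lio, Kel, and Ond (G5), but Lio never turns on.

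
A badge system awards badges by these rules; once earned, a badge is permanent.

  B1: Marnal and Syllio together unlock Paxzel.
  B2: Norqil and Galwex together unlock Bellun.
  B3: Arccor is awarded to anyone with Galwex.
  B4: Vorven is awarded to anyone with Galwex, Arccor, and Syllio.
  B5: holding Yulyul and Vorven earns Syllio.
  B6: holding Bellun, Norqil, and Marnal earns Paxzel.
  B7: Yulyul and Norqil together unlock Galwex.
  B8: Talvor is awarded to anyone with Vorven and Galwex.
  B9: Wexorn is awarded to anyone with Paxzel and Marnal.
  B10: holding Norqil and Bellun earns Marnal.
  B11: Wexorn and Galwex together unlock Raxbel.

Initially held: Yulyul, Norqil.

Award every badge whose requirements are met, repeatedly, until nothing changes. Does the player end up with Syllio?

No

Syllio would need Yulyul and Vorven (B5), but Vorven is never earned.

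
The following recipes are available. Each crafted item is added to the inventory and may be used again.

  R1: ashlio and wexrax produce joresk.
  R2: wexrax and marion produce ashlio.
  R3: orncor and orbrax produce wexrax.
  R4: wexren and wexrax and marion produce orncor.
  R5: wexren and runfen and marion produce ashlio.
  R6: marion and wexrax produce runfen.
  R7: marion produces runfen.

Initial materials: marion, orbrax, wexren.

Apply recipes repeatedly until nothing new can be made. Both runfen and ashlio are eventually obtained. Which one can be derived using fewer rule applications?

runfen: marion → runfen (R7). [1 rule application]
ashlio: Using R7, marion makes runfen. Using R5, wexren, runfen, and marion make ashlio. [2 rule applications]
runfen needs fewer.

runfen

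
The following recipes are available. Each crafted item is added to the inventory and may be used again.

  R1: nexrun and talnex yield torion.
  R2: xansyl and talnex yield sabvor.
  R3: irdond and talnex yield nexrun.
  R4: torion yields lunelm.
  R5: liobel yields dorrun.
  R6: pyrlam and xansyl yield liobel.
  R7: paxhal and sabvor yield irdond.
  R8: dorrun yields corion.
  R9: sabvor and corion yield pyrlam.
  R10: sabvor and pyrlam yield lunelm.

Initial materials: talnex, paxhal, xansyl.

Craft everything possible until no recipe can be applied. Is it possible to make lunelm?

Using R2, xansyl and talnex make sabvor.
Using R7, paxhal and sabvor make irdond.
irdond and talnex → nexrun (R3).
Using R1, nexrun and talnex make torion.
torion → lunelm (R4).

Yes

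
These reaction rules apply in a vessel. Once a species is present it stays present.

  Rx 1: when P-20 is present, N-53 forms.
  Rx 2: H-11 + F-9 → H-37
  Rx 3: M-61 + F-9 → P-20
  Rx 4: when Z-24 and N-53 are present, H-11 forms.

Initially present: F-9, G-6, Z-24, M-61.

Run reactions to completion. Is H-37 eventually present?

M-61 and F-9 present → P-20 forms (Rx 3).
P-20 present → N-53 forms (Rx 1).
Z-24 and N-53 present → H-11 forms (Rx 4).
H-11 and F-9 present → H-37 forms (Rx 2).

Yes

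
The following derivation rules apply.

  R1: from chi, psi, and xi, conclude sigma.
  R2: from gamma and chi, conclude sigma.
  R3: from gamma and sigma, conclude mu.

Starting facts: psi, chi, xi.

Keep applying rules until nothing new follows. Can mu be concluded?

mu would need gamma and sigma (R3), but gamma is never established.

No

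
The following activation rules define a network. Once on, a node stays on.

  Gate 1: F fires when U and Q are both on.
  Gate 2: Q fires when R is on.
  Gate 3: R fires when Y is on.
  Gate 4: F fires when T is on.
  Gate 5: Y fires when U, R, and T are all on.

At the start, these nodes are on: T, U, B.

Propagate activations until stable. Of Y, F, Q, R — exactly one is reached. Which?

F

T is on, so F fires (Gate 4).
R would need Y (Gate 3), but Y never turns on. Y would need U, R, and T (Gate 5), but R never turns on. Q would need R (Gate 2), but R never turns on.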